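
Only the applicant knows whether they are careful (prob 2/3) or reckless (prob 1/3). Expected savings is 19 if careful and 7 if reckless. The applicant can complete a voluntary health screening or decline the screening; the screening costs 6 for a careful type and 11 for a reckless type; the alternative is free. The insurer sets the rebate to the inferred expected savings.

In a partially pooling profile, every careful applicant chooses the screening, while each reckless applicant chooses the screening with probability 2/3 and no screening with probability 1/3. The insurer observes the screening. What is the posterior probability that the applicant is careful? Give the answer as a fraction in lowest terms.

P(the screening) = (2/3)·1 + (1/3)·(2/3) = 8/9.
By Bayes' rule, P(careful | the screening) = (2/3) / (8/9) = 3/4.

3/4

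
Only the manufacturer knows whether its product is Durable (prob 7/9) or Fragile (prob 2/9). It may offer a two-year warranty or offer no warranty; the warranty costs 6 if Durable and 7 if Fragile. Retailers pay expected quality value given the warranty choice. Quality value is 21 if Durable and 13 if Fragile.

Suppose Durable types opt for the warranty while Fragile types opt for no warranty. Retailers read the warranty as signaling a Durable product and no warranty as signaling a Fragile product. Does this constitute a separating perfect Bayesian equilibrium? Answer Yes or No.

Under these beliefs, the warranty earns price 21 and no warranty earns price 13.
Durable: the warranty nets 21 − 6 = 15; no warranty nets 13. Durable prefers the warranty.
Fragile: the warranty nets 21 − 7 = 14; no warranty nets 13. Fragile would deviate to the warranty.
Fragile has a profitable deviation, so the profile is not an equilibrium.

No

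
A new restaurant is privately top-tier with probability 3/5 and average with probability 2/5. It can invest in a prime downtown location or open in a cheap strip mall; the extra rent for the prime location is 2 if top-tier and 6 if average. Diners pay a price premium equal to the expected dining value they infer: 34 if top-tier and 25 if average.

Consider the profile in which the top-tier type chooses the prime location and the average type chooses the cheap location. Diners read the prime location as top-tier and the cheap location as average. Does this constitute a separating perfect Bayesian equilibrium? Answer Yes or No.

Under these beliefs, the prime location earns price premium 34 and the cheap location earns price premium 25.
top-tier: the prime location nets 34 − 2 = 32; the cheap location nets 25. top-tier prefers the prime location.
average: the prime location nets 34 − 6 = 28; the cheap location nets 25. average would deviate to the prime location.
average has a profitable deviation, so the profile is not an equilibrium.

No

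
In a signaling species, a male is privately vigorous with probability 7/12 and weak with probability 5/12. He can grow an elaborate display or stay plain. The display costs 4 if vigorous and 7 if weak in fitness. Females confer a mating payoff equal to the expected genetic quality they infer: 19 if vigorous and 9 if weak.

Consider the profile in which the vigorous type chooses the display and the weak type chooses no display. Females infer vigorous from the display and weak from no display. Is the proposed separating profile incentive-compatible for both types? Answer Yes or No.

No

Under these beliefs, the display earns mating payoff 19 and no display earns mating payoff 9.
vigorous: the display nets 19 − 4 = 15; no display nets 9. vigorous prefers the display.
weak: the display nets 19 − 7 = 12; no display nets 9. weak would deviate to the display.
weak has a profitable deviation, so the profile is not an equilibrium.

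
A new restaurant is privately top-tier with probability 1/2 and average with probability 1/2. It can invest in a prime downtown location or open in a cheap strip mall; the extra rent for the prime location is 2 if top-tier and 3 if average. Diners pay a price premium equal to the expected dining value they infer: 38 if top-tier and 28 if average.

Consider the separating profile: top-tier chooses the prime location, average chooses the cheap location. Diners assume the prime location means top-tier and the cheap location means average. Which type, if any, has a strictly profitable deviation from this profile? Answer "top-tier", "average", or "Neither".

average

The prime location pays 38; the cheap location pays 28.
top-tier: assigned the prime location, nets 38 − 2 = 36; deviating to the cheap location nets 28.
average: assigned the cheap location, nets 28; deviating to the prime location nets 38 − 3 = 35.
The average type gains 7 by deviating.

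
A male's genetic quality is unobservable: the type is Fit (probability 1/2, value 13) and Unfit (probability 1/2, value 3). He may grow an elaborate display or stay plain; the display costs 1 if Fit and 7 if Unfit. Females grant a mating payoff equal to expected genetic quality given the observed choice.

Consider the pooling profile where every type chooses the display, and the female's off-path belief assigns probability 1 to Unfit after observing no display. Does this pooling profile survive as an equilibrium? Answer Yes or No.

On path, the female holds the prior and pays 1/2·13 + 1/2·3 = 8. Off path (no display), believing Unfit, it pays 3.
Fit: the display nets 8 − 1 = 7; no display nets 3. Fit stays.
Unfit: the display nets 8 − 7 = 1; no display nets 3. Unfit would deviate.
A type deviates, so pooling fails.

No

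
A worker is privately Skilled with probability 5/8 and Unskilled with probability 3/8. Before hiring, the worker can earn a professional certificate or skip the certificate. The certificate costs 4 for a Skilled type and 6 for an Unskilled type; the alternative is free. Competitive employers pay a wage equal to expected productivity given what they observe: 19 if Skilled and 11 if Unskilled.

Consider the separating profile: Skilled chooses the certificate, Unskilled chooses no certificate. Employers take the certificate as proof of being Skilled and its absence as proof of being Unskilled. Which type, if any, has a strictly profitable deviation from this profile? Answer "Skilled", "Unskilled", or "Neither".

The certificate pays 19; no certificate pays 11.
Skilled: assigned the certificate, nets 19 − 4 = 15; deviating to no certificate nets 11.
Unskilled: assigned no certificate, nets 11; deviating to the certificate nets 19 − 6 = 13.
The Unskilled type gains 2 by deviating.

Unskilled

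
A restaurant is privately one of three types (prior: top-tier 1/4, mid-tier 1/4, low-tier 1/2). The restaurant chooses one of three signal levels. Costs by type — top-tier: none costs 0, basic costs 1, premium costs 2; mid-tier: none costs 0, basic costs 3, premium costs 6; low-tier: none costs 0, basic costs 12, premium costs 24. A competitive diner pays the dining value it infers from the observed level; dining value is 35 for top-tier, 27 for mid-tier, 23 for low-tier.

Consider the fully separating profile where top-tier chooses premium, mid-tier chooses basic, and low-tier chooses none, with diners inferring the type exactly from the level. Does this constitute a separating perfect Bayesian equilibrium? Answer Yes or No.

No

Separating price premiums: premium → 35, basic → 27, none → 23.
top-tier (assigned premium): none: 23 − 0 = 23; basic: 27 − 1 = 26; premium: 35 − 2 = 33. top-tier stays.
mid-tier (assigned basic): none: 23 − 0 = 23; basic: 27 − 3 = 24; premium: 35 − 6 = 29. mid-tier prefers premium.
low-tier (assigned none): none: 23 − 0 = 23; basic: 27 − 12 = 15; premium: 35 − 24 = 11. low-tier stays.
At least one type deviates; the separating profile fails.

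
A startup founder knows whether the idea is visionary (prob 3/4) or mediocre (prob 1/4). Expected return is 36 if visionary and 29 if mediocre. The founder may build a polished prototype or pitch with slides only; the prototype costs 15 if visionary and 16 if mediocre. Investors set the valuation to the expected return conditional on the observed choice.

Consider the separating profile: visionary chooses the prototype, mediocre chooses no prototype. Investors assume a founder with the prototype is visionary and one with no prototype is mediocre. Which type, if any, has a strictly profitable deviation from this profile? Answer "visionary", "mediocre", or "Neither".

The prototype pays 36; no prototype pays 29.
visionary: assigned the prototype, nets 36 − 15 = 21; deviating to no prototype nets 29.
mediocre: assigned no prototype, nets 29; deviating to the prototype nets 36 − 16 = 20.
The visionary type gains 8 by deviating.

visionary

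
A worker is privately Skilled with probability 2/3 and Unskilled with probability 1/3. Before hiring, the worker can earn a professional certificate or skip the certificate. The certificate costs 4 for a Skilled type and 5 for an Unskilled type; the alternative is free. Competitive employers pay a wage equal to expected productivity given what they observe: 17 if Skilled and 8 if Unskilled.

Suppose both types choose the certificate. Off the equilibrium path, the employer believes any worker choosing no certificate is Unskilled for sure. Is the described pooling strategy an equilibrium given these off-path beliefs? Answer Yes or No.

Yes

On path, the employer holds the prior and pays 2/3·17 + 1/3·8 = 14. Off path (no certificate), believing Unskilled, it pays 8.
Skilled: the certificate nets 14 − 4 = 10; no certificate nets 8. Skilled stays.
Unskilled: the certificate nets 14 − 5 = 9; no certificate nets 8. Unskilled stays.
No type deviates, so pooling is sustained.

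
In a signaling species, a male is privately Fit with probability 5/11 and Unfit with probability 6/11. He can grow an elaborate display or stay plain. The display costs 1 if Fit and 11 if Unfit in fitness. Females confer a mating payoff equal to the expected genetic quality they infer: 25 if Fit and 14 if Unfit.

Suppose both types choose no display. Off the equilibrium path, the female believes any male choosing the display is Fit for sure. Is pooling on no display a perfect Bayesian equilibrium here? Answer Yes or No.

On path, the female holds the prior and pays 5/11·25 + 6/11·14 = 19. Off path (the display), believing Fit, it pays 25.
Fit: no display nets 19; the display nets 25 − 1 = 24. Fit would deviate.
Unfit: no display nets 19; the display nets 25 − 11 = 14. Unfit stays.
A type deviates, so pooling fails.

No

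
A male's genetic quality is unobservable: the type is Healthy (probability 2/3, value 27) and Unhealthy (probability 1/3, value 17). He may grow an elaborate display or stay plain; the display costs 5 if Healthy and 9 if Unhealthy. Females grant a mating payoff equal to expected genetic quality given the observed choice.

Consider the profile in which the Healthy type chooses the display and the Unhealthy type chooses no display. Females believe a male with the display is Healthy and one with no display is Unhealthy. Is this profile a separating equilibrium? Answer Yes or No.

No

Under these beliefs, the display earns mating payoff 27 and no display earns mating payoff 17.
Healthy: the display nets 27 − 5 = 22; no display nets 17. Healthy prefers the display.
Unhealthy: the display nets 27 − 9 = 18; no display nets 17. Unhealthy would deviate to the display.
Unhealthy has a profitable deviation, so the profile is not an equilibrium.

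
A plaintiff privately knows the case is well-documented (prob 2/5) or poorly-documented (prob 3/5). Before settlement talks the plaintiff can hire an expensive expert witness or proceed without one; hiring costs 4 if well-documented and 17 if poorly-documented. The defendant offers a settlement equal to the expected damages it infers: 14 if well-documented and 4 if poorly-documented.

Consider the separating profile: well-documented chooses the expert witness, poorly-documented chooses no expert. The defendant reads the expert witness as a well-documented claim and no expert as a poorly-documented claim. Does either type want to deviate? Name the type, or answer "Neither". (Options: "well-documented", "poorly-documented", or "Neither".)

The expert witness pays 14; no expert pays 4.
well-documented: assigned the expert witness, nets 14 − 4 = 10; deviating to no expert nets 4.
poorly-documented: assigned no expert, nets 4; deviating to the expert witness nets 14 − 17 = -3.
Both types strictly prefer their assigned action; no profitable deviation.

Neither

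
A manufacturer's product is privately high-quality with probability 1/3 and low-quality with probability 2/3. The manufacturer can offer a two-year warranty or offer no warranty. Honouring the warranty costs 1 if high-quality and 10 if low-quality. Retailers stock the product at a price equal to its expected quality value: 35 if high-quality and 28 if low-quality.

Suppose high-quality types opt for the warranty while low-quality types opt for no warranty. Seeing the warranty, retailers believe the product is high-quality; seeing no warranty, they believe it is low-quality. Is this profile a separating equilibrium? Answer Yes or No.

Under these beliefs, the warranty earns price 35 and no warranty earns price 28.
high-quality: the warranty nets 35 − 1 = 34; no warranty nets 28. high-quality prefers the warranty.
low-quality: the warranty nets 35 − 10 = 25; no warranty nets 28. low-quality prefers no warranty.
Neither type deviates, so the separating profile is an equilibrium.

Yes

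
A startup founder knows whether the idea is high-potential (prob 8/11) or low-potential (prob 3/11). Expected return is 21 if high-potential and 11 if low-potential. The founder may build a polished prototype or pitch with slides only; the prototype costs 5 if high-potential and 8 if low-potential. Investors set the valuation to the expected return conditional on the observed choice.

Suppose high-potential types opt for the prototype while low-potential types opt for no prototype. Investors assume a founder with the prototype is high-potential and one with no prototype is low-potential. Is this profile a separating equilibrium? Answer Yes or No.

Under these beliefs, the prototype earns valuation 21 and no prototype earns valuation 11.
high-potential: the prototype nets 21 − 5 = 16; no prototype nets 11. high-potential prefers the prototype.
low-potential: the prototype nets 21 − 8 = 13; no prototype nets 11. low-potential would deviate to the prototype.
low-potential has a profitable deviation, so the profile is not an equilibrium.

No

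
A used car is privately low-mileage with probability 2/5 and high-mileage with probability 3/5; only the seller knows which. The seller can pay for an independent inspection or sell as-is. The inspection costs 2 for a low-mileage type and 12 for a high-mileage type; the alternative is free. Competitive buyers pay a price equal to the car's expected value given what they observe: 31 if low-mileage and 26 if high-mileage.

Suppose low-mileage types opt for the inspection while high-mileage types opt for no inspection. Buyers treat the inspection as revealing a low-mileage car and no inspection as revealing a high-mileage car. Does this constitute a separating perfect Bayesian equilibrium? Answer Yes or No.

Yes

Under these beliefs, the inspection earns price 31 and no inspection earns price 26.
low-mileage: the inspection nets 31 − 2 = 29; no inspection nets 26. low-mileage prefers the inspection.
high-mileage: the inspection nets 31 − 12 = 19; no inspection nets 26. high-mileage prefers no inspection.
Neither type deviates, so the separating profile is an equilibrium.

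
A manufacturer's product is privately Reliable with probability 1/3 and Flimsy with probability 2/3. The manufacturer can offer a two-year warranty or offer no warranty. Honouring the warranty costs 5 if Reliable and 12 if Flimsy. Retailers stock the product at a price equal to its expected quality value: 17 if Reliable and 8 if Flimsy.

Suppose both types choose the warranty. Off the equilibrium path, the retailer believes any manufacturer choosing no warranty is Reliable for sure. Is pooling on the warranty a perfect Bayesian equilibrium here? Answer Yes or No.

No

On path, the retailer holds the prior and pays 1/3·17 + 2/3·8 = 11. Off path (no warranty), believing Reliable, it pays 17.
Reliable: the warranty nets 11 − 5 = 6; no warranty nets 17. Reliable would deviate.
Flimsy: the warranty nets 11 − 12 = -1; no warranty nets 17. Flimsy would deviate.
A type deviates, so pooling fails.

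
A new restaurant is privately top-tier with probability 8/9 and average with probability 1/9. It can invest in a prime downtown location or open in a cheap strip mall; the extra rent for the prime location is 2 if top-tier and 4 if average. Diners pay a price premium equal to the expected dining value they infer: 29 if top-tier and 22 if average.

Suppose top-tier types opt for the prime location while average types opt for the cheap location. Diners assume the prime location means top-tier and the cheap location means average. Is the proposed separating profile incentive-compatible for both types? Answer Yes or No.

No

Under these beliefs, the prime location earns price premium 29 and the cheap location earns price premium 22.
top-tier: the prime location nets 29 − 2 = 27; the cheap location nets 22. top-tier prefers the prime location.
average: the prime location nets 29 − 4 = 25; the cheap location nets 22. average would deviate to the prime location.
average has a profitable deviation, so the profile is not an equilibrium.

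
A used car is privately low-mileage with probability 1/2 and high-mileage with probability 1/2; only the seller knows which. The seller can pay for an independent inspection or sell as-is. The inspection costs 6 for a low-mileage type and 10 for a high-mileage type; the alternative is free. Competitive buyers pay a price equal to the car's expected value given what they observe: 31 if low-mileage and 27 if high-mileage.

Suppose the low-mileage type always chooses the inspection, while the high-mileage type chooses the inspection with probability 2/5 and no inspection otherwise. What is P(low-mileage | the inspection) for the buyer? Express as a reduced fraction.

P(the inspection) = (1/2)·1 + (1/2)·(2/5) = 7/10.
By Bayes' rule, P(low-mileage | the inspection) = (1/2) / (7/10) = 5/7.

5/7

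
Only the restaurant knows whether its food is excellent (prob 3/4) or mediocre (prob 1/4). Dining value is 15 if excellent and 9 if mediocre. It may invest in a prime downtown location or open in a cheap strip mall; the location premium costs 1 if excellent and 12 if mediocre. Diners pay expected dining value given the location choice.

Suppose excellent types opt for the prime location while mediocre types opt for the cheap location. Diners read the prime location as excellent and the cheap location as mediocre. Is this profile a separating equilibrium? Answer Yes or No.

Under these beliefs, the prime location earns price premium 15 and the cheap location earns price premium 9.
excellent: the prime location nets 15 − 1 = 14; the cheap location nets 9. excellent prefers the prime location.
mediocre: the prime location nets 15 − 12 = 3; the cheap location nets 9. mediocre prefers the cheap location.
Neither type deviates, so the separating profile is an equilibrium.

Yes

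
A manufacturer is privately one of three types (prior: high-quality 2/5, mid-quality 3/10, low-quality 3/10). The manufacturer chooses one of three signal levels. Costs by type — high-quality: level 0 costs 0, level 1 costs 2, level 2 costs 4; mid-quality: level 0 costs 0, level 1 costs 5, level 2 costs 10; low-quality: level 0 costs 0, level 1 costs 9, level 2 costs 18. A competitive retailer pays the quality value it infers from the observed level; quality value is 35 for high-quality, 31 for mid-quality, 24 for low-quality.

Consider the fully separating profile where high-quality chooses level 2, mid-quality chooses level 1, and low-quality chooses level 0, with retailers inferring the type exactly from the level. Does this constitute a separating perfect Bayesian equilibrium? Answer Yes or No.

Yes

Separating prices: level 2 → 35, level 1 → 31, level 0 → 24.
high-quality (assigned level 2): level 0: 24 − 0 = 24; level 1: 31 − 2 = 29; level 2: 35 − 4 = 31. high-quality stays.
mid-quality (assigned level 1): level 0: 24 − 0 = 24; level 1: 31 − 5 = 26; level 2: 35 − 10 = 25. mid-quality stays.
low-quality (assigned level 0): level 0: 24 − 0 = 24; level 1: 31 − 9 = 22; level 2: 35 − 18 = 17. low-quality stays.
Every type prefers its assigned level; separation holds.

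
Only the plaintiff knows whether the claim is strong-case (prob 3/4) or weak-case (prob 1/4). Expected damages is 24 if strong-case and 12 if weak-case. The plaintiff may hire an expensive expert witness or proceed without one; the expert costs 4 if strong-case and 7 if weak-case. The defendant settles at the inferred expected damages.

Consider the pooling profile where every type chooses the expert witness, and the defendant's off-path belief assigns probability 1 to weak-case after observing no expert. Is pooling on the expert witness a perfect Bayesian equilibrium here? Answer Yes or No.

On path, the defendant holds the prior and pays 3/4·24 + 1/4·12 = 21. Off path (no expert), believing weak-case, it pays 12.
strong-case: the expert witness nets 21 − 4 = 17; no expert nets 12. strong-case stays.
weak-case: the expert witness nets 21 − 7 = 14; no expert nets 12. weak-case stays.
No type deviates, so pooling is sustained.

Yes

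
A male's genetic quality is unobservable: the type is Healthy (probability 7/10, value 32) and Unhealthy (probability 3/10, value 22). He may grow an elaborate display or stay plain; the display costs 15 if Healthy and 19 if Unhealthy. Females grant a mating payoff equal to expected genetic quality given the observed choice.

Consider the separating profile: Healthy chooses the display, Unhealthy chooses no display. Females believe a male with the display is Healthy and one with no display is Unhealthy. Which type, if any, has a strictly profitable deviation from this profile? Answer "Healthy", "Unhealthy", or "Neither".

Healthy

The display pays 32; no display pays 22.
Healthy: assigned the display, nets 32 − 15 = 17; deviating to no display nets 22.
Unhealthy: assigned no display, nets 22; deviating to the display nets 32 − 19 = 13.
The Healthy type gains 5 by deviating.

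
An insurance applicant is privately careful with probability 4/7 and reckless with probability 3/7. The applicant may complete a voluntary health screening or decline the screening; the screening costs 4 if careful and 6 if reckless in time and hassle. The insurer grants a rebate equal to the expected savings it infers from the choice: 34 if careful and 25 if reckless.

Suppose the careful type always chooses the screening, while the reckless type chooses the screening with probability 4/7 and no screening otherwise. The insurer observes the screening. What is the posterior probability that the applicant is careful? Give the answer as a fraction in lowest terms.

P(the screening) = (4/7)·1 + (3/7)·(4/7) = 40/49.
By Bayes' rule, P(careful | the screening) = (4/7) / (40/49) = 7/10.

7/10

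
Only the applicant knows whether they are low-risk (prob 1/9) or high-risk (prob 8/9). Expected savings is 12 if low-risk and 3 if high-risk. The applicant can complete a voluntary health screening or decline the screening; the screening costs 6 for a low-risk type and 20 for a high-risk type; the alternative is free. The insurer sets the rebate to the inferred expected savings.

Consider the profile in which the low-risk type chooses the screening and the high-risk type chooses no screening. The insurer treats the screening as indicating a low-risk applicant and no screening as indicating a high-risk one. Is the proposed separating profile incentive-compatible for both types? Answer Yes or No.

Yes

Under these beliefs, the screening earns rebate 12 and no screening earns rebate 3.
low-risk: the screening nets 12 − 6 = 6; no screening nets 3. low-risk prefers the screening.
high-risk: the screening nets 12 − 20 = -8; no screening nets 3. high-risk prefers no screening.
Neither type deviates, so the separating profile is an equilibrium.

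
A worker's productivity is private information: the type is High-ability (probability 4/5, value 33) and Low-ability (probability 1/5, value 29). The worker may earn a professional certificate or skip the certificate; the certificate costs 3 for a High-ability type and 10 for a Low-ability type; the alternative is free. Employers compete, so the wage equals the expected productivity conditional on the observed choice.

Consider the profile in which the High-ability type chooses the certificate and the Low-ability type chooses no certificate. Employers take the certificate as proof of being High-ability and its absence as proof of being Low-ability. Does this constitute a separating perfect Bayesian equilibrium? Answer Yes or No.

Yes

Under these beliefs, the certificate earns wage 33 and no certificate earns wage 29.
High-ability: the certificate nets 33 − 3 = 30; no certificate nets 29. High-ability prefers the certificate.
Low-ability: the certificate nets 33 − 10 = 23; no certificate nets 29. Low-ability prefers no certificate.
Neither type deviates, so the separating profile is an equilibrium.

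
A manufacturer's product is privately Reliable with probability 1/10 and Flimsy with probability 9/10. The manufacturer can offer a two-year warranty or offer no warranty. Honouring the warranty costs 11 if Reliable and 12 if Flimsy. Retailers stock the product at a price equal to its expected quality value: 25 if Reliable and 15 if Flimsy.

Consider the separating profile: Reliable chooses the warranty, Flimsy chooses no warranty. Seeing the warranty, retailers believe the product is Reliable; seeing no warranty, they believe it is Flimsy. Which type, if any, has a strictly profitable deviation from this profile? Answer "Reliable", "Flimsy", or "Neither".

Reliable

The warranty pays 25; no warranty pays 15.
Reliable: assigned the warranty, nets 25 − 11 = 14; deviating to no warranty nets 15.
Flimsy: assigned no warranty, nets 15; deviating to the warranty nets 25 − 12 = 13.
The Reliable type gains 1 by deviating.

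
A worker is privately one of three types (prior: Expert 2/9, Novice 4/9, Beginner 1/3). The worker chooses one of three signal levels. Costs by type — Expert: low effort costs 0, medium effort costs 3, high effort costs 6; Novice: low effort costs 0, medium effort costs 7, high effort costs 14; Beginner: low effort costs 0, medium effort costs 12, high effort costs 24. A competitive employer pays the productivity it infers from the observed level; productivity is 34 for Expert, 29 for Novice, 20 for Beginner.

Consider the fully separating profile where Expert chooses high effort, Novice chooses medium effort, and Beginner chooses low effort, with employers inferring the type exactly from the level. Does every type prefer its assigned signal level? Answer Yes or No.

Yes

Separating wages: high effort → 34, medium effort → 29, low effort → 20.
Expert (assigned high effort): low effort: 20 − 0 = 20; medium effort: 29 − 3 = 26; high effort: 34 − 6 = 28. Expert stays.
Novice (assigned medium effort): low effort: 20 − 0 = 20; medium effort: 29 − 7 = 22; high effort: 34 − 14 = 20. Novice stays.
Beginner (assigned low effort): low effort: 20 − 0 = 20; medium effort: 29 − 12 = 17; high effort: 34 − 24 = 10. Beginner stays.
Every type prefers its assigned level; separation holds.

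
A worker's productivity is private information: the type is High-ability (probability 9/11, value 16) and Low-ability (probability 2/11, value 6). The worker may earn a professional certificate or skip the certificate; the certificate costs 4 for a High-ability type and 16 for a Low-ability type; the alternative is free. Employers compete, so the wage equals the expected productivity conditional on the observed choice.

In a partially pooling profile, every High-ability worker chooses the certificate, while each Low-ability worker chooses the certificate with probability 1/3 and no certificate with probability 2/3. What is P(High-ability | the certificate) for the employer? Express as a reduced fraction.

P(the certificate) = (9/11)·1 + (2/11)·(1/3) = 29/33.
By Bayes' rule, P(High-ability | the certificate) = (9/11) / (29/33) = 27/29.

27/29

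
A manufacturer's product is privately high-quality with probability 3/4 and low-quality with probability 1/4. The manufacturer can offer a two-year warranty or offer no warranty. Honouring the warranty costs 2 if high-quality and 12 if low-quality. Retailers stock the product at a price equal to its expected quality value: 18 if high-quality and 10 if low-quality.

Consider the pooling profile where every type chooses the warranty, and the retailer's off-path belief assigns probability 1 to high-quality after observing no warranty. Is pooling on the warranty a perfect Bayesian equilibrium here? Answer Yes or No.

No

On path, the retailer holds the prior and pays 3/4·18 + 1/4·10 = 16. Off path (no warranty), believing high-quality, it pays 18.
high-quality: the warranty nets 16 − 2 = 14; no warranty nets 18. high-quality would deviate.
low-quality: the warranty nets 16 − 12 = 4; no warranty nets 18. low-quality would deviate.
A type deviates, so pooling fails.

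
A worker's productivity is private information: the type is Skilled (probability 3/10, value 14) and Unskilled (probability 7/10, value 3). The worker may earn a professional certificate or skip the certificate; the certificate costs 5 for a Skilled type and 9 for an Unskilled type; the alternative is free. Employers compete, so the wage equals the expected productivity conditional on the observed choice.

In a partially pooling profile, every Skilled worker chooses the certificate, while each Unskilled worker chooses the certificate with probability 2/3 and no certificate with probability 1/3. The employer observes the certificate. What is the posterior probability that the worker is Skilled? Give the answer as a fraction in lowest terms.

P(the certificate) = (3/10)·1 + (7/10)·(2/3) = 23/30.
By Bayes' rule, P(Skilled | the certificate) = (3/10) / (23/30) = 9/23.

9/23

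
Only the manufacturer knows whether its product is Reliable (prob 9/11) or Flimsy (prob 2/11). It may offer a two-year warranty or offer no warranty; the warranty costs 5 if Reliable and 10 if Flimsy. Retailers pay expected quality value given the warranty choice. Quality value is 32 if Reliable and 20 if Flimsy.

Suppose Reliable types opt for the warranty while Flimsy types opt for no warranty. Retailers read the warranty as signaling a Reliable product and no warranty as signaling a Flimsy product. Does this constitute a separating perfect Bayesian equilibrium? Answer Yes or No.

Under these beliefs, the warranty earns price 32 and no warranty earns price 20.
Reliable: the warranty nets 32 − 5 = 27; no warranty nets 20. Reliable prefers the warranty.
Flimsy: the warranty nets 32 − 10 = 22; no warranty nets 20. Flimsy would deviate to the warranty.
Flimsy has a profitable deviation, so the profile is not an equilibrium.

No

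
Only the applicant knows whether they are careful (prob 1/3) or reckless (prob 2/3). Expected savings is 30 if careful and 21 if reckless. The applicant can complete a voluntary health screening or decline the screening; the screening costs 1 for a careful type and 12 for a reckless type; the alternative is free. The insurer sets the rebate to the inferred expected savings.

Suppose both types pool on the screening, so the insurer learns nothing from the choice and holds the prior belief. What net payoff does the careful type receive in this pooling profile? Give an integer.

Pooled rebate = 1/3·30 + 2/3·21 = 24.
careful pays cost 1 for the screening, so net payoff = 24 − 1 = 23.

23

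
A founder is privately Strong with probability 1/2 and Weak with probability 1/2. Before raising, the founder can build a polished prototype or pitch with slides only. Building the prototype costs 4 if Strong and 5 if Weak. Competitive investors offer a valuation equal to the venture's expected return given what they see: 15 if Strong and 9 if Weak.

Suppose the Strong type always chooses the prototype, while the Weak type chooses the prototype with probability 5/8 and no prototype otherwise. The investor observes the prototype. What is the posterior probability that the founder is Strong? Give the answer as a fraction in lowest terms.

P(the prototype) = (1/2)·1 + (1/2)·(5/8) = 13/16.
By Bayes' rule, P(Strong | the prototype) = (1/2) / (13/16) = 8/13.

8/13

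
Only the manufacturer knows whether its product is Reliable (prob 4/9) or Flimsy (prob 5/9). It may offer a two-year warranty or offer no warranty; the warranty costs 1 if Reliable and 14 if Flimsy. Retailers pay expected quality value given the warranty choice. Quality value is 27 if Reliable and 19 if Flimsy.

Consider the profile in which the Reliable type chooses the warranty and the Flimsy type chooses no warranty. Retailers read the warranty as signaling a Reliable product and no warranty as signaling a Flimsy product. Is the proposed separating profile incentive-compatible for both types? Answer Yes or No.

Under these beliefs, the warranty earns price 27 and no warranty earns price 19.
Reliable: the warranty nets 27 − 1 = 26; no warranty nets 19. Reliable prefers the warranty.
Flimsy: the warranty nets 27 − 14 = 13; no warranty nets 19. Flimsy prefers no warranty.
Neither type deviates, so the separating profile is an equilibrium.

Yes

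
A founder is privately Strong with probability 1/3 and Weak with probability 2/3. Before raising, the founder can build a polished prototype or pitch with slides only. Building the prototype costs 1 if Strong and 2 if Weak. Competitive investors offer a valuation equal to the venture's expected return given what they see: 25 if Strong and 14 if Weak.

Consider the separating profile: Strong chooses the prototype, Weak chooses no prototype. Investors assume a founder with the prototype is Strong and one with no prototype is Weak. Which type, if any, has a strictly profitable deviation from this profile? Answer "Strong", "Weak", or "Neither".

The prototype pays 25; no prototype pays 14.
Strong: assigned the prototype, nets 25 − 1 = 24; deviating to no prototype nets 14.
Weak: assigned no prototype, nets 14; deviating to the prototype nets 25 − 2 = 23.
The Weak type gains 9 by deviating.

Weak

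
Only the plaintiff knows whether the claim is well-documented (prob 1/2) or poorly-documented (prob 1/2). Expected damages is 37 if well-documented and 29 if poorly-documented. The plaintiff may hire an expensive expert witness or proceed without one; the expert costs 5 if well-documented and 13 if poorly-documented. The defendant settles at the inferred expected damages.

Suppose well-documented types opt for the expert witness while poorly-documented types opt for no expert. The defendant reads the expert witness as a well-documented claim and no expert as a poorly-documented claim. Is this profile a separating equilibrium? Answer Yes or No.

Under these beliefs, the expert witness earns settlement 37 and no expert earns settlement 29.
well-documented: the expert witness nets 37 − 5 = 32; no expert nets 29. well-documented prefers the expert witness.
poorly-documented: the expert witness nets 37 − 13 = 24; no expert nets 29. poorly-documented prefers no expert.
Neither type deviates, so the separating profile is an equilibrium.

Yes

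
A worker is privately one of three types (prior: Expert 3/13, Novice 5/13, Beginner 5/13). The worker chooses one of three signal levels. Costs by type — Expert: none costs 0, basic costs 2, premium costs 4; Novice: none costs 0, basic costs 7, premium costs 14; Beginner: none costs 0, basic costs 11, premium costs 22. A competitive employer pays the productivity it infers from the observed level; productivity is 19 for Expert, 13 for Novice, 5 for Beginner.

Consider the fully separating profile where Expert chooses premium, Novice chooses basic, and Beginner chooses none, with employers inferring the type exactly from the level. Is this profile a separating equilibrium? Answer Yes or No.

Yes

Separating wages: premium → 19, basic → 13, none → 5.
Expert (assigned premium): none: 5 − 0 = 5; basic: 13 − 2 = 11; premium: 19 − 4 = 15. Expert stays.
Novice (assigned basic): none: 5 − 0 = 5; basic: 13 − 7 = 6; premium: 19 − 14 = 5. Novice stays.
Beginner (assigned none): none: 5 − 0 = 5; basic: 13 − 11 = 2; premium: 19 − 22 = -3. Beginner stays.
Every type prefers its assigned level; separation holds.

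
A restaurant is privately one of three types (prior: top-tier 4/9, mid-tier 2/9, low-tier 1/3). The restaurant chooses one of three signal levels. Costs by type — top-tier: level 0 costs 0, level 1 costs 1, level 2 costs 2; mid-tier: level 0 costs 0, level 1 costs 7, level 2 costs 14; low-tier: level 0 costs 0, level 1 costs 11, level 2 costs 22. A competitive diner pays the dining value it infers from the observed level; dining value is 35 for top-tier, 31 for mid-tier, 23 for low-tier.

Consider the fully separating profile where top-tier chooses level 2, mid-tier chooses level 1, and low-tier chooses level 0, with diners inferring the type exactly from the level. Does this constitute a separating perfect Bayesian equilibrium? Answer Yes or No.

Separating price premiums: level 2 → 35, level 1 → 31, level 0 → 23.
top-tier (assigned level 2): level 0: 23 − 0 = 23; level 1: 31 − 1 = 30; level 2: 35 − 2 = 33. top-tier stays.
mid-tier (assigned level 1): level 0: 23 − 0 = 23; level 1: 31 − 7 = 24; level 2: 35 − 14 = 21. mid-tier stays.
low-tier (assigned level 0): level 0: 23 − 0 = 23; level 1: 31 − 11 = 20; level 2: 35 − 22 = 13. low-tier stays.
Every type prefers its assigned level; separation holds.

Yes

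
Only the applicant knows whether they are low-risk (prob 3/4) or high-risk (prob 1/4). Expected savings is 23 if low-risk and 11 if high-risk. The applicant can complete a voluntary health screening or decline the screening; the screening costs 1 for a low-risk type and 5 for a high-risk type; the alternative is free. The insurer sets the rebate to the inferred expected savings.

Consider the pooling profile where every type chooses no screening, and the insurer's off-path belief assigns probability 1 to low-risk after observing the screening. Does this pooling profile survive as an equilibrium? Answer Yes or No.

On path, the insurer holds the prior and pays 3/4·23 + 1/4·11 = 20. Off path (the screening), believing low-risk, it pays 23.
low-risk: no screening nets 20; the screening nets 23 − 1 = 22. low-risk would deviate.
high-risk: no screening nets 20; the screening nets 23 − 5 = 18. high-risk stays.
A type deviates, so pooling fails.

No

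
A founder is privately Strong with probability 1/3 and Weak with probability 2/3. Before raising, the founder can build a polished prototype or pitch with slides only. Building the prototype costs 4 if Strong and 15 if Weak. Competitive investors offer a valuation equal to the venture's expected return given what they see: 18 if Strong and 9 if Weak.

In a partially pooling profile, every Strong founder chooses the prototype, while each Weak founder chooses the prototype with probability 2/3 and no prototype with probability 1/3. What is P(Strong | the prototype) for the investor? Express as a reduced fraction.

3/7

P(the prototype) = (1/3)·1 + (2/3)·(2/3) = 7/9.
By Bayes' rule, P(Strong | the prototype) = (1/3) / (7/9) = 3/7.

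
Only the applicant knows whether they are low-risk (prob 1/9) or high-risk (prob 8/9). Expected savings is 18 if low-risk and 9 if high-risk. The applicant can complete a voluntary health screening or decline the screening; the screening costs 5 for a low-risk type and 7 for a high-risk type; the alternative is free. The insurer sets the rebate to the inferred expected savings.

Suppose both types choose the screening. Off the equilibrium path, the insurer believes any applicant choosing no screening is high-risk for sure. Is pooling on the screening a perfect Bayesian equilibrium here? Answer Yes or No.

No

On path, the insurer holds the prior and pays 1/9·18 + 8/9·9 = 10. Off path (no screening), believing high-risk, it pays 9.
low-risk: the screening nets 10 − 5 = 5; no screening nets 9. low-risk would deviate.
high-risk: the screening nets 10 − 7 = 3; no screening nets 9. high-risk would deviate.
A type deviates, so pooling fails.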